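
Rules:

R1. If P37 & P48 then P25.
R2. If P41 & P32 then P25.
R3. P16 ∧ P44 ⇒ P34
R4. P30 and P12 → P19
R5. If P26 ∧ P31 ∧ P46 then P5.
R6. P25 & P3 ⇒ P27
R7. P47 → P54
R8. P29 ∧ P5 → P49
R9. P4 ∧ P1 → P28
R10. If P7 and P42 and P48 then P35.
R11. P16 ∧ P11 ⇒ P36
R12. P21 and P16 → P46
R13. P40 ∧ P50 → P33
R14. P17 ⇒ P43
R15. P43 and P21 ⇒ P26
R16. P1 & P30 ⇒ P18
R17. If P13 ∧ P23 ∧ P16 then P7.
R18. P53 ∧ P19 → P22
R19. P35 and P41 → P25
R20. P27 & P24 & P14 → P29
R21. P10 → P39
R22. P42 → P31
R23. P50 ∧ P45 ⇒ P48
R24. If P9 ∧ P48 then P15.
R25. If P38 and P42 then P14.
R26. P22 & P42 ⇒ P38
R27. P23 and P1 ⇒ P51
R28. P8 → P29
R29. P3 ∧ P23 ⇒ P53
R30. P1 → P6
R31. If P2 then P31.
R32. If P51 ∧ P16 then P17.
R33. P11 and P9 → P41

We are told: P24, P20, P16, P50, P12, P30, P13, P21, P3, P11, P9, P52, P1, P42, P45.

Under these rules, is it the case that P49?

Forward chaining from the given facts derives: P19, P36, P46, P18, P31, P48, P15, P6, P41.
The only rule concluding P49 is R8, which needs P29; that is never established.

No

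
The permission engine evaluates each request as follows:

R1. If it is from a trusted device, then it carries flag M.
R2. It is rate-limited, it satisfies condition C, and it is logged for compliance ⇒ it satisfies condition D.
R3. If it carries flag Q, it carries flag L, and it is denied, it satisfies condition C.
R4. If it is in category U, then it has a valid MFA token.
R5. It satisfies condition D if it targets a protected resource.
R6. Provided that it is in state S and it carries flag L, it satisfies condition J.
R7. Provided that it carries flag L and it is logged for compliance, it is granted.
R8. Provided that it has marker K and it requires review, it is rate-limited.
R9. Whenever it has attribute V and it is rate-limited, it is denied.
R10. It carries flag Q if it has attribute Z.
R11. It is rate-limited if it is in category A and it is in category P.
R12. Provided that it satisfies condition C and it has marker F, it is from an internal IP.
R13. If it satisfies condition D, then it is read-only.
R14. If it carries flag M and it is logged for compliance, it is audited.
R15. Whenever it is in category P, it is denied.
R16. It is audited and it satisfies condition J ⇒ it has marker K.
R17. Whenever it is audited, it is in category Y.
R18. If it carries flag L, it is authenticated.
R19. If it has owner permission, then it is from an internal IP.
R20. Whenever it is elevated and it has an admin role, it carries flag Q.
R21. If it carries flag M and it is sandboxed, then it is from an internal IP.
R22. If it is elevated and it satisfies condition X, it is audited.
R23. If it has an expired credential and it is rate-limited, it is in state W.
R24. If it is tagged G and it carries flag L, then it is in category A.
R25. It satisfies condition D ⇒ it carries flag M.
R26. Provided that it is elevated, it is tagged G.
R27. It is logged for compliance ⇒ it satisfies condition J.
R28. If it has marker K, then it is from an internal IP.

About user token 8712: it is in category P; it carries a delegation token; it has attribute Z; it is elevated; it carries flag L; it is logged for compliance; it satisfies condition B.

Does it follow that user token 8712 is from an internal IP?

By R10 (it has attribute Z): it carries flag Q.
By R15 (it is in category P): it is denied.
By R26 (it is elevated): it is tagged G.
By R27 (it is logged for compliance): it satisfies condition J.
By R3 (it carries flag Q, it carries flag L, it is denied): it satisfies condition C.
By R24 (it is tagged G, it carries flag L): it is in category A.
By R11 (it is in category A, it is in category P): it is rate-limited.
By R2 (it is rate-limited, it satisfies condition C, it is logged for compliance): it satisfies condition D.
By R25 (it satisfies condition D): it carries flag M.
By R14 (it carries flag M, it is logged for compliance): it is audited.
By R16 (it is audited, it satisfies condition J): it has marker K.
By R28 (it has marker K): it is from an internal IP.

Yes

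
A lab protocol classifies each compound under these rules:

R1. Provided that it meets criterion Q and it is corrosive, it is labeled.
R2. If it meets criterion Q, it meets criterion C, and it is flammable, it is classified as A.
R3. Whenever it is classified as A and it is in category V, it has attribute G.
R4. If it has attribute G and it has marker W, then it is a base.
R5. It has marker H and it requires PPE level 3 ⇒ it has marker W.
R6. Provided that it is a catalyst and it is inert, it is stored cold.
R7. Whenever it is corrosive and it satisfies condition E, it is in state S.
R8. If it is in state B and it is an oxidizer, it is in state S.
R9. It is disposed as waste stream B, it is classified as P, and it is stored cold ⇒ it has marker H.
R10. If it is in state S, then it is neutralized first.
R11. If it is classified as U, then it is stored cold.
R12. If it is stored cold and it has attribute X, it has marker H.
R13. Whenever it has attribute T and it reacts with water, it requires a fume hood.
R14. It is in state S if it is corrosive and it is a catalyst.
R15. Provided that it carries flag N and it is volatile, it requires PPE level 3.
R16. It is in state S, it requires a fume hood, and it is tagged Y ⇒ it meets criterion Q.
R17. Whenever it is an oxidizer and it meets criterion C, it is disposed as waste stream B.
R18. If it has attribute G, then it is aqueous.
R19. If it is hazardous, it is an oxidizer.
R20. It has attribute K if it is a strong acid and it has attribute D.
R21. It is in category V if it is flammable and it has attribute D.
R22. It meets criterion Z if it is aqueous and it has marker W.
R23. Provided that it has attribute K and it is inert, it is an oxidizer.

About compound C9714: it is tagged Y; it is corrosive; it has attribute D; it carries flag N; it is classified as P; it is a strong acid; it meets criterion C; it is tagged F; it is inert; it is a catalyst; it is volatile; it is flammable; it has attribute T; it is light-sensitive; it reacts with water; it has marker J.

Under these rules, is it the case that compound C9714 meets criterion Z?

Yes

By R6 (it is a catalyst, it is inert): it is stored cold.
By R13 (it has attribute T, it reacts with water): it requires a fume hood.
By R14 (it is corrosive, it is a catalyst): it is in state S.
By R15 (it carries flag N, it is volatile): it requires PPE level 3.
By R16 (it is in state S, it requires a fume hood, it is tagged Y): it meets criterion Q.
By R20 (it is a strong acid, it has attribute D): it has attribute K.
By R21 (it is flammable, it has attribute D): it is in category V.
By R23 (it has attribute K, it is inert): it is an oxidizer.
By R2 (it meets criterion Q, it meets criterion C, it is flammable): it is classified as A.
By R3 (it is classified as A, it is in category V): it has attribute G.
By R17 (it is an oxidizer, it meets criterion C): it is disposed as waste stream B.
By R18 (it has attribute G): it is aqueous.
By R9 (it is disposed as waste stream B, it is classified as P, it is stored cold): it has marker H.
By R5 (it has marker H, it requires PPE level 3): it has marker W.
By R22 (it is aqueous, it has marker W): it meets criterion Z.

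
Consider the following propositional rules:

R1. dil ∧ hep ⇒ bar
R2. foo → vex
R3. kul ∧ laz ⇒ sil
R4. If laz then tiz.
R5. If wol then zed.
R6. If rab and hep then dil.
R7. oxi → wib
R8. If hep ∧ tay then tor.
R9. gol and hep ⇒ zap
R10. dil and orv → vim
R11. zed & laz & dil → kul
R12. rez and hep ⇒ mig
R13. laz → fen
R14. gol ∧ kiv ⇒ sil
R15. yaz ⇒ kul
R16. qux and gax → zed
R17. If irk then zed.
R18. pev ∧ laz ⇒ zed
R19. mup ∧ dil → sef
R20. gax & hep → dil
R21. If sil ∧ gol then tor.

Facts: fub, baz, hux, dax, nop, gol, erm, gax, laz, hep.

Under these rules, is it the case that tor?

No

Forward chaining from the given facts derives: tiz, zap, fen, dil, bar.
Rules concluding tor: R8 needs tay; R21 needs sil — none of these are established.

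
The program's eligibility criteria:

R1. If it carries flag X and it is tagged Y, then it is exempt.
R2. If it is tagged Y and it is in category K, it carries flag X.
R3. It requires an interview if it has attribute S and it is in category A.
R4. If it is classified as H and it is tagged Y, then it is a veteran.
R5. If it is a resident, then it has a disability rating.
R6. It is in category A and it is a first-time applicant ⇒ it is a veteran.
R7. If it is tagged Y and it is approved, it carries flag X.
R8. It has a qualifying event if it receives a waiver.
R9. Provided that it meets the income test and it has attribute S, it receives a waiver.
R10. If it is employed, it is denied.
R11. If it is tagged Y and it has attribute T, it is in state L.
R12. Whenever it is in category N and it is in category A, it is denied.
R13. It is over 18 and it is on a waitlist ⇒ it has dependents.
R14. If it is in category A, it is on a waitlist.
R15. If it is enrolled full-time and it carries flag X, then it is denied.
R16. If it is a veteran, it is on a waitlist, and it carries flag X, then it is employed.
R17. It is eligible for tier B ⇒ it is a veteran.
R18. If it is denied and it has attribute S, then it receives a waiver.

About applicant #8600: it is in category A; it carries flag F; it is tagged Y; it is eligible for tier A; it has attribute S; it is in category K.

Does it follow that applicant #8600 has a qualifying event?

No

Forward chaining from the given facts derives: carries flag X, requires an interview, is on a waitlist, is exempt.
The only rule concluding "it has a qualifying event" is R8, which needs "it receives a waiver"; that is never established.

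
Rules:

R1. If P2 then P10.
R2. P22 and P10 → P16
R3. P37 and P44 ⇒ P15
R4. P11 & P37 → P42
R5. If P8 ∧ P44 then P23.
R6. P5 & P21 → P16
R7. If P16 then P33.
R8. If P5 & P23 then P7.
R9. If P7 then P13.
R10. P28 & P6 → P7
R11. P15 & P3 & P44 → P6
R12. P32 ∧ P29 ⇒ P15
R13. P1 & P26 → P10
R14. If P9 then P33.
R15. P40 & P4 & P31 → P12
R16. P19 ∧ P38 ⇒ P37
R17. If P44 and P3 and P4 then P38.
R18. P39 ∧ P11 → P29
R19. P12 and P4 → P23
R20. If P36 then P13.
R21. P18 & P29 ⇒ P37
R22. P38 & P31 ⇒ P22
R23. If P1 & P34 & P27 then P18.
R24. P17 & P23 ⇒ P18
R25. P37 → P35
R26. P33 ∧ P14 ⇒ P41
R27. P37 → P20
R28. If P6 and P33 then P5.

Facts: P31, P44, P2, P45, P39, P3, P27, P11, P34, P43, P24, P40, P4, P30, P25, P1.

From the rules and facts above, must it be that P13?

P10  (by R1: P2)
P12  (by R15: P40, P4, P31)
P38  (by R17: P44, P3, P4)
P29  (by R18: P39, P11)
P23  (by R19: P12, P4)
P22  (by R22: P38, P31)
P18  (by R23: P1, P34, P27)
P16  (by R2: P22, P10)
P33  (by R7: P16)
P37  (by R21: P18, P29)
P15  (by R3: P37, P44)
P6  (by R11: P15, P3, P44)
P5  (by R28: P6, P33)
P7  (by R8: P5, P23)
P13  (by R9: P7)

Yes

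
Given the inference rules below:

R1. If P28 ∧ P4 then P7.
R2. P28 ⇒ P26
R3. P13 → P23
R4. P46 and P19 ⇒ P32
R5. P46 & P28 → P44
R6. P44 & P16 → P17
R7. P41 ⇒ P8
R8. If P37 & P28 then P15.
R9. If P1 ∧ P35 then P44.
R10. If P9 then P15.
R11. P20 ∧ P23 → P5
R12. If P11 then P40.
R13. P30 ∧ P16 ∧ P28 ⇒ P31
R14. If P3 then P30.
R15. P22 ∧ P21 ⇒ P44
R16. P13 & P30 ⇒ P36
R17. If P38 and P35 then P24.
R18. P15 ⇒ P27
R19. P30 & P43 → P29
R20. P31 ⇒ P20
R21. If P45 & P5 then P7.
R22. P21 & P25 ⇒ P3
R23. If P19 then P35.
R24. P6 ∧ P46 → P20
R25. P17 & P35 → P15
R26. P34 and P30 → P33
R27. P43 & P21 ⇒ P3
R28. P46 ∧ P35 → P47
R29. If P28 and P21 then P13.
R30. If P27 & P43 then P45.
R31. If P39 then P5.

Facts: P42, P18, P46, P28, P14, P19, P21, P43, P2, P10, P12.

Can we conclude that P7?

Forward chaining from the given facts derives: P26, P32, P44, P35, P3, P47, P13, P23, P30, P36, P29.
Rules concluding P7: R1 needs P4; R21 needs P45 — none of these are established.

No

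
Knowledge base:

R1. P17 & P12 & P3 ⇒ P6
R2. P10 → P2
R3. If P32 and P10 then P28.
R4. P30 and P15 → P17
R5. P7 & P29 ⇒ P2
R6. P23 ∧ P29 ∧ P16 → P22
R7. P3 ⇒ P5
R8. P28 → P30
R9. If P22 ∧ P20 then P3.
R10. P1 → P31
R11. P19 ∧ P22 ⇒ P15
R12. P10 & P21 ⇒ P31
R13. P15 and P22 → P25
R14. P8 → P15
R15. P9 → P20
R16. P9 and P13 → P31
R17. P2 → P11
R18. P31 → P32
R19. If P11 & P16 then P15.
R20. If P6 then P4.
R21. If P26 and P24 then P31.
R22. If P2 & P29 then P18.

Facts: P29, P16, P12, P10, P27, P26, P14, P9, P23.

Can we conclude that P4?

Forward chaining from the given facts derives: P2, P22, P20, P11, P15, P18, P3, P25, P5.
The only rule concluding P4 is R20, which needs P6; that is never established.

No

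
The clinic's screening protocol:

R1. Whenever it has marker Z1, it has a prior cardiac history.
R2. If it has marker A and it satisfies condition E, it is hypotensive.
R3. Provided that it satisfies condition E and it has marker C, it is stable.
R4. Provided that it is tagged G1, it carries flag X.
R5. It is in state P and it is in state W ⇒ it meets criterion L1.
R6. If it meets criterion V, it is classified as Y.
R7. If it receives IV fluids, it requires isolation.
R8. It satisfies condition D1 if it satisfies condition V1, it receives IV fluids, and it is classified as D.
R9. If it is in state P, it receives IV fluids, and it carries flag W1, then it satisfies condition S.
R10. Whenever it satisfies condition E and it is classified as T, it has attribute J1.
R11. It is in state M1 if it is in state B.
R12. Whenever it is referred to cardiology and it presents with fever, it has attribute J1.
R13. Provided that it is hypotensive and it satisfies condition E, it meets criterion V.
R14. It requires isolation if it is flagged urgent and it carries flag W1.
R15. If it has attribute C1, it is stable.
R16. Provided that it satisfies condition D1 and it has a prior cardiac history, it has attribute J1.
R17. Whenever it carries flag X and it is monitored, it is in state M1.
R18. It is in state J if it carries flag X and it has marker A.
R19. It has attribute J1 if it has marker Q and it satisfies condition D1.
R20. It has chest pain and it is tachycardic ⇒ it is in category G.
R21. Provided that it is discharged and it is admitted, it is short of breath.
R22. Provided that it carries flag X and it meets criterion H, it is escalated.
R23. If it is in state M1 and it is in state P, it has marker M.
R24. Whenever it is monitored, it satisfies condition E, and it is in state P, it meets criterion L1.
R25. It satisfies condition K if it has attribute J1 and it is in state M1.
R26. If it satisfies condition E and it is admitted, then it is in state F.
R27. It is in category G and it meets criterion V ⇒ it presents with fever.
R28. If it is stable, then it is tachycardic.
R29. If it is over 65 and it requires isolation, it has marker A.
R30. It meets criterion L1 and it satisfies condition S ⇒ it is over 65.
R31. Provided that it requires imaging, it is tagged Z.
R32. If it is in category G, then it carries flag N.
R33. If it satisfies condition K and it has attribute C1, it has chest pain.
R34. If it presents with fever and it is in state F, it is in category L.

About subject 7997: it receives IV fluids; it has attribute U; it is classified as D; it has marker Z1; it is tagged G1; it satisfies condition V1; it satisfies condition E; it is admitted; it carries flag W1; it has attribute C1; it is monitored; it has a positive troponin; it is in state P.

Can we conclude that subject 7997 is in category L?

Yes

By R1 (it has marker Z1): it has a prior cardiac history.
By R4 (it is tagged G1): it carries flag X.
By R7 (it receives IV fluids): it requires isolation.
By R8 (it satisfies condition V1, it receives IV fluids, it is classified as D): it satisfies condition D1.
By R9 (it is in state P, it receives IV fluids, it carries flag W1): it satisfies condition S.
By R15 (it has attribute C1): it is stable.
By R16 (it satisfies condition D1, it has a prior cardiac history): it has attribute J1.
By R17 (it carries flag X, it is monitored): it is in state M1.
By R24 (it is monitored, it satisfies condition E, it is in state P): it meets criterion L1.
By R25 (it has attribute J1, it is in state M1): it satisfies condition K.
By R26 (it satisfies condition E, it is admitted): it is in state F.
By R28 (it is stable): it is tachycardic.
By R30 (it meets criterion L1, it satisfies condition S): it is over 65.
By R33 (it satisfies condition K, it has attribute C1): it has chest pain.
By R20 (it has chest pain, it is tachycardic): it is in category G.
By R29 (it is over 65, it requires isolation): it has marker A.
By R2 (it has marker A, it satisfies condition E): it is hypotensive.
By R13 (it is hypotensive, it satisfies condition E): it meets criterion V.
By R27 (it is in category G, it meets criterion V): it presents with fever.
By R34 (it presents with fever, it is in state F): it is in category L.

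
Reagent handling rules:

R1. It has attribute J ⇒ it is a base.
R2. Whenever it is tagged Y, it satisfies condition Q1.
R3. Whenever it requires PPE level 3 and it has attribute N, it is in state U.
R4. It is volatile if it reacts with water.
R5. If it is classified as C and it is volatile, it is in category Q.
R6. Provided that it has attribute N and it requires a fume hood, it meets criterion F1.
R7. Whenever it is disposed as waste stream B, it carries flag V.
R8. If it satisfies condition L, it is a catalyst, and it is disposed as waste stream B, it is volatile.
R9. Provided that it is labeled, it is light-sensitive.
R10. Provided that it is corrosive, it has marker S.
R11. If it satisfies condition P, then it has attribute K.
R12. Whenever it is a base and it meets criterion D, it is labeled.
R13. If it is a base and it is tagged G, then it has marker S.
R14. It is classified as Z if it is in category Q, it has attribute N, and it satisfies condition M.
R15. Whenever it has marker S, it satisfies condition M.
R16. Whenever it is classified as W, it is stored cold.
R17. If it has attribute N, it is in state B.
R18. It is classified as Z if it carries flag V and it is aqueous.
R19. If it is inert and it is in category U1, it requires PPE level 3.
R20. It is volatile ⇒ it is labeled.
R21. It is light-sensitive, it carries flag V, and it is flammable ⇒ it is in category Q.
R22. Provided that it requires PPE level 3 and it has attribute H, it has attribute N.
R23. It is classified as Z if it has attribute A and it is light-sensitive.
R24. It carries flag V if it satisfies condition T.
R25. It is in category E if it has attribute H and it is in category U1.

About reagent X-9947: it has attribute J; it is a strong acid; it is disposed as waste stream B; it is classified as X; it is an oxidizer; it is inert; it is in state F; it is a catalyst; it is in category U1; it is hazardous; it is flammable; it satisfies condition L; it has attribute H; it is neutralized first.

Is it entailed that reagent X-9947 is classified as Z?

No

Forward chaining from the given facts derives: is a base, carries flag V, is volatile, requires PPE level 3, is labeled, has attribute N, is in category E, is in state U, is light-sensitive, is in state B, is in category Q.
Rules concluding "it is classified as Z": R14 needs "it satisfies condition M"; R18 needs "it is aqueous"; R23 needs "it has attribute A" — none of these are established.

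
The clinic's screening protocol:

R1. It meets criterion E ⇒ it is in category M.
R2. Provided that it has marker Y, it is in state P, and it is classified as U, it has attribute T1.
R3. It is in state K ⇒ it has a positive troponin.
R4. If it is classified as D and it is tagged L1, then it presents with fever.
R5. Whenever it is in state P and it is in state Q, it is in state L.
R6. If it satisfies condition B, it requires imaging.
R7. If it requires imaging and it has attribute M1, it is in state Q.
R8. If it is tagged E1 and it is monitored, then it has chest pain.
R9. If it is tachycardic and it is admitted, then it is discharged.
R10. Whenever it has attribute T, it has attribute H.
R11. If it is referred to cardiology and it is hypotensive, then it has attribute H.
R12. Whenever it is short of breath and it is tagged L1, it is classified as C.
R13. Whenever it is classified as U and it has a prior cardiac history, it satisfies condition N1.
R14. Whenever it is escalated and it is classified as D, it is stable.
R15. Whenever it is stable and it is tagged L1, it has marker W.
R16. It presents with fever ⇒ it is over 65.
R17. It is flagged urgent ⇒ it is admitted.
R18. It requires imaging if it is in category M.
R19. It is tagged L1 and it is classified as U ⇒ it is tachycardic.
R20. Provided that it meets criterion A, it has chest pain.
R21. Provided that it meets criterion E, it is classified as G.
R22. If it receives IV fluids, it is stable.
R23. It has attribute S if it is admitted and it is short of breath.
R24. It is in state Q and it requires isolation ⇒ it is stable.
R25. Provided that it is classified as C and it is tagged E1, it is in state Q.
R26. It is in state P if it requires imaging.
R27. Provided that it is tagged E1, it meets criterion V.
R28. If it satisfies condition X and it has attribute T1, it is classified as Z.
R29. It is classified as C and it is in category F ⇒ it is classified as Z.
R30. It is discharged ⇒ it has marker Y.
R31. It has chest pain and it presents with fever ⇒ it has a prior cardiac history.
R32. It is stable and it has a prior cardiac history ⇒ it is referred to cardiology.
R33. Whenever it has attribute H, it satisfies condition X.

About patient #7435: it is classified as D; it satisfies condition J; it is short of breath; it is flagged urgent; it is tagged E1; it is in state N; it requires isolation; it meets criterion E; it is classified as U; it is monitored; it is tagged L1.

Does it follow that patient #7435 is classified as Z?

Forward chaining from the given facts derives: is in category M, presents with fever, has chest pain, is classified as C, is over 65, is admitted, requires imaging, is tachycardic, is classified as G, has attribute S, is in state Q, is in state P, meets criterion V, has a prior cardiac history, is in state L, is discharged, satisfies condition N1, is stable, has marker Y, is referred to cardiology, has attribute T1, has marker W.
Rules concluding "it is classified as Z": R28 needs "it satisfies condition X"; R29 needs "it is in category F" — none of these are established.

No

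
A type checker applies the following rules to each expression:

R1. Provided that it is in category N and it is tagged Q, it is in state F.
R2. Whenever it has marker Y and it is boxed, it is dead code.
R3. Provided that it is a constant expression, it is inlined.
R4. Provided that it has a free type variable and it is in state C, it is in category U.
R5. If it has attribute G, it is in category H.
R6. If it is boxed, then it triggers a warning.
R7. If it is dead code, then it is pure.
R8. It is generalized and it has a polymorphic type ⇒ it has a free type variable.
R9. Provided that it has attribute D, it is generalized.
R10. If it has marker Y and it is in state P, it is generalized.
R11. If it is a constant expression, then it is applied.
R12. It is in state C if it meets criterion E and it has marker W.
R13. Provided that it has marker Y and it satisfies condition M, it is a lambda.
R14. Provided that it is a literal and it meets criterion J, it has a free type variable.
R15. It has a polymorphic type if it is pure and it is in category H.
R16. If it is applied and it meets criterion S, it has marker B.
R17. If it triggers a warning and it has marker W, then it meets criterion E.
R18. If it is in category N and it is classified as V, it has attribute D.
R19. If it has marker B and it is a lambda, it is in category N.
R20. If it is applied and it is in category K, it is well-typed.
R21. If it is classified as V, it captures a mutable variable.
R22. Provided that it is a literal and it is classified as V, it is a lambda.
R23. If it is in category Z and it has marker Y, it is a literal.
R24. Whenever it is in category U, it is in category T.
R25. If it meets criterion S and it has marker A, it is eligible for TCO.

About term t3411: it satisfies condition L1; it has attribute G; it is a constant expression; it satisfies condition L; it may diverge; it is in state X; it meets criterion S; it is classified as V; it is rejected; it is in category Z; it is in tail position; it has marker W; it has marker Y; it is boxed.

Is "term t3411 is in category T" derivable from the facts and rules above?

Yes

By R2 (it has marker Y, it is boxed): it is dead code.
By R5 (it has attribute G): it is in category H.
By R6 (it is boxed): it triggers a warning.
By R7 (it is dead code): it is pure.
By R11 (it is a constant expression): it is applied.
By R15 (it is pure, it is in category H): it has a polymorphic type.
By R16 (it is applied, it meets criterion S): it has marker B.
By R17 (it triggers a warning, it has marker W): it meets criterion E.
By R23 (it is in category Z, it has marker Y): it is a literal.
By R12 (it meets criterion E, it has marker W): it is in state C.
By R22 (it is a literal, it is classified as V): it is a lambda.
By R19 (it has marker B, it is a lambda): it is in category N.
By R18 (it is in category N, it is classified as V): it has attribute D.
By R9 (it has attribute D): it is generalized.
By R8 (it is generalized, it has a polymorphic type): it has a free type variable.
By R4 (it has a free type variable, it is in state C): it is in category U.
By R24 (it is in category U): it is in category T.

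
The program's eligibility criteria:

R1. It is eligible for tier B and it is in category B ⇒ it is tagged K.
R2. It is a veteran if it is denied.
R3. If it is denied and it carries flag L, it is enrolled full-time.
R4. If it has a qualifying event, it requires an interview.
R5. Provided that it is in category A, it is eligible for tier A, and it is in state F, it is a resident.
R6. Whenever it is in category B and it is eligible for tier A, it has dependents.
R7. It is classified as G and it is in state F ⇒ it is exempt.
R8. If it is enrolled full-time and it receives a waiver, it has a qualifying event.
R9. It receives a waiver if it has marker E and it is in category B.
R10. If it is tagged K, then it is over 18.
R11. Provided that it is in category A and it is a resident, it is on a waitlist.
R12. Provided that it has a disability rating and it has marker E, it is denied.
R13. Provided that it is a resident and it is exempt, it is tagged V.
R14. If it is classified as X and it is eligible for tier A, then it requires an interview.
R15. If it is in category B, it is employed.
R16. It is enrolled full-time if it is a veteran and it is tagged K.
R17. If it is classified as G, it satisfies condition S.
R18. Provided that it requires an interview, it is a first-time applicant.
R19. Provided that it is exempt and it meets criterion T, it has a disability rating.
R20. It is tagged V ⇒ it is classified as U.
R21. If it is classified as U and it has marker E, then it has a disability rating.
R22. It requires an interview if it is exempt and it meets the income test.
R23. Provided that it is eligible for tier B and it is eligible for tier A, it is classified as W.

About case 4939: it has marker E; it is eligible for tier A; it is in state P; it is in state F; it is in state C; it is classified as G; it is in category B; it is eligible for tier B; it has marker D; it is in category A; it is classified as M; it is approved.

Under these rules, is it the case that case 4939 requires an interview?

By R1 (it is eligible for tier B, it is in category B): it is tagged K.
By R5 (it is in category A, it is eligible for tier A, it is in state F): it is a resident.
By R7 (it is classified as G, it is in state F): it is exempt.
By R9 (it has marker E, it is in category B): it receives a waiver.
By R13 (it is a resident, it is exempt): it is tagged V.
By R20 (it is tagged V): it is classified as U.
By R21 (it is classified as U, it has marker E): it has a disability rating.
By R12 (it has a disability rating, it has marker E): it is denied.
By R2 (it is denied): it is a veteran.
By R16 (it is a veteran, it is tagged K): it is enrolled full-time.
By R8 (it is enrolled full-time, it receives a waiver): it has a qualifying event.
By R4 (it has a qualifying event): it requires an interview.

Yes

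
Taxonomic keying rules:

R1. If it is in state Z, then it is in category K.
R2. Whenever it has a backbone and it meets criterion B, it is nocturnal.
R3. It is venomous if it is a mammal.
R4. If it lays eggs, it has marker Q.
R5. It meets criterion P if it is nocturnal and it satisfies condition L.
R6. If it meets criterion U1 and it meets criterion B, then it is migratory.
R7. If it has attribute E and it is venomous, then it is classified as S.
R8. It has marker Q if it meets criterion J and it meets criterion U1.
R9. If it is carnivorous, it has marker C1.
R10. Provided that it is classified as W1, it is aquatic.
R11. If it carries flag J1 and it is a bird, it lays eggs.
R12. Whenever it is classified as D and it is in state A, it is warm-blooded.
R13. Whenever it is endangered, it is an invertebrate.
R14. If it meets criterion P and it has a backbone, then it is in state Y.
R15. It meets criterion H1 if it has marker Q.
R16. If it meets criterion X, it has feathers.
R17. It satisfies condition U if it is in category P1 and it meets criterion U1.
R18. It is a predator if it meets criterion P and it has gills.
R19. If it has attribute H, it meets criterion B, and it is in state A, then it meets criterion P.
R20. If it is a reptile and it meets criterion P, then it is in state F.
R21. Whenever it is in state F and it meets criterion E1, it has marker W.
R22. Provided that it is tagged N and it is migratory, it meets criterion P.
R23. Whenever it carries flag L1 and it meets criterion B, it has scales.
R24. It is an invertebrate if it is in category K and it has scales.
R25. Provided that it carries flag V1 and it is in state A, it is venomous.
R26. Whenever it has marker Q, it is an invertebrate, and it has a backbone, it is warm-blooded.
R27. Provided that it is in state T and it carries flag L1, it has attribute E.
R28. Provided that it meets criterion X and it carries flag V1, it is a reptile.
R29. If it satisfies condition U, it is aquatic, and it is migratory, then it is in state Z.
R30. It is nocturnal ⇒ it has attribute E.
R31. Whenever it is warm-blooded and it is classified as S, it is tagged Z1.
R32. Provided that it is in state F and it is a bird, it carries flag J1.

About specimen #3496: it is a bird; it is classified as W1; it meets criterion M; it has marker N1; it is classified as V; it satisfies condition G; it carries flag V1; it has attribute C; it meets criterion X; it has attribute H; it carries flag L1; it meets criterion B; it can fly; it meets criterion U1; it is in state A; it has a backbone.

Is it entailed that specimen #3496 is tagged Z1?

No

Forward chaining from the given facts derives: is nocturnal, is migratory, is aquatic, has feathers, meets criterion P, has scales, is venomous, is a reptile, has attribute E, is classified as S, is in state Y, is in state F, carries flag J1, lays eggs, has marker Q, meets criterion H1.
The only rule concluding "it is tagged Z1" is R31, which needs "it is warm-blooded"; that is never established.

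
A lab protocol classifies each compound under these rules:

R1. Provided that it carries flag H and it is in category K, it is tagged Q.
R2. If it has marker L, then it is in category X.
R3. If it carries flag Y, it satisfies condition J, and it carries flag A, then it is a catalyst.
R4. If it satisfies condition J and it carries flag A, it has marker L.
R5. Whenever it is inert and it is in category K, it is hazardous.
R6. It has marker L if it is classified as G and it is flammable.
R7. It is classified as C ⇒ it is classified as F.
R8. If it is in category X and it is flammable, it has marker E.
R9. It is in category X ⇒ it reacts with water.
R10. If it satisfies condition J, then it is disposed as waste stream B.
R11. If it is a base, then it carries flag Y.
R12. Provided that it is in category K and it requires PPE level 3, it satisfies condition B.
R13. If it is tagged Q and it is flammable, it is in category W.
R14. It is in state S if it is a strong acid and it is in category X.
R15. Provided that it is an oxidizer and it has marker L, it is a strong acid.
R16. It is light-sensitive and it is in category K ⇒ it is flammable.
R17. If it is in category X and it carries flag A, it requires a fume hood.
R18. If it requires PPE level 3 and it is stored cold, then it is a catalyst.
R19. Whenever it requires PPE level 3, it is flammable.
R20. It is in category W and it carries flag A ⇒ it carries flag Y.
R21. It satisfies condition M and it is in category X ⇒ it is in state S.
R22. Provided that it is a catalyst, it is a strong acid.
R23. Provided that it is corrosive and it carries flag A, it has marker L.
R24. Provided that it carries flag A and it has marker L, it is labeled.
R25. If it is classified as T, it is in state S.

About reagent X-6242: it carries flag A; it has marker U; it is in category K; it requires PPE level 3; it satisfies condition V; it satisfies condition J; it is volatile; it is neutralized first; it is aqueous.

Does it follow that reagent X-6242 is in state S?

Forward chaining from the given facts derives: has marker L, is disposed as waste stream B, satisfies condition B, is flammable, is labeled, is in category X, has marker E, reacts with water, requires a fume hood.
Rules concluding "it is in state S": R14 needs "it is a strong acid"; R21 needs "it satisfies condition M"; R25 needs "it is classified as T" — none of these are established.

No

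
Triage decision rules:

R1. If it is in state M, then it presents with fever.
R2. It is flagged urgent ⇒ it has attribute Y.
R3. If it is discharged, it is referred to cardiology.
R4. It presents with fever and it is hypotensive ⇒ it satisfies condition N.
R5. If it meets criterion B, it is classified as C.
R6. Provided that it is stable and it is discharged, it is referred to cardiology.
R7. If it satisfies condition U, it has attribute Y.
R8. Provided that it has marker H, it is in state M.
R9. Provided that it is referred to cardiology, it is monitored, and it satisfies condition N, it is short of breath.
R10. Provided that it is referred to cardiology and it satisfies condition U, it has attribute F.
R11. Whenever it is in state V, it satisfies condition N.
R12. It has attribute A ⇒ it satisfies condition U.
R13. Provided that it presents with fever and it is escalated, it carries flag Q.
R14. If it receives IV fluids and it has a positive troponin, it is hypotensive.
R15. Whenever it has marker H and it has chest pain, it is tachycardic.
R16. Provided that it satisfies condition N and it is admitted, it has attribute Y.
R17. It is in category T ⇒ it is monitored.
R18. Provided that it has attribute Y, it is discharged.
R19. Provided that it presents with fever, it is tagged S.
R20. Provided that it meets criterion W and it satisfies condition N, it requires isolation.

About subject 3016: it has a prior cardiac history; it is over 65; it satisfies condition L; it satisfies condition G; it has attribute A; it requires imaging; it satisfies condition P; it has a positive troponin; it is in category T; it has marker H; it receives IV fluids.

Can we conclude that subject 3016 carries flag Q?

Forward chaining from the given facts derives: is in state M, satisfies condition U, is hypotensive, is monitored, presents with fever, satisfies condition N, has attribute Y, is discharged, is tagged S, is referred to cardiology, is short of breath, has attribute F.
The only rule concluding "it carries flag Q" is R13, which needs "it is escalated"; that is never established.

No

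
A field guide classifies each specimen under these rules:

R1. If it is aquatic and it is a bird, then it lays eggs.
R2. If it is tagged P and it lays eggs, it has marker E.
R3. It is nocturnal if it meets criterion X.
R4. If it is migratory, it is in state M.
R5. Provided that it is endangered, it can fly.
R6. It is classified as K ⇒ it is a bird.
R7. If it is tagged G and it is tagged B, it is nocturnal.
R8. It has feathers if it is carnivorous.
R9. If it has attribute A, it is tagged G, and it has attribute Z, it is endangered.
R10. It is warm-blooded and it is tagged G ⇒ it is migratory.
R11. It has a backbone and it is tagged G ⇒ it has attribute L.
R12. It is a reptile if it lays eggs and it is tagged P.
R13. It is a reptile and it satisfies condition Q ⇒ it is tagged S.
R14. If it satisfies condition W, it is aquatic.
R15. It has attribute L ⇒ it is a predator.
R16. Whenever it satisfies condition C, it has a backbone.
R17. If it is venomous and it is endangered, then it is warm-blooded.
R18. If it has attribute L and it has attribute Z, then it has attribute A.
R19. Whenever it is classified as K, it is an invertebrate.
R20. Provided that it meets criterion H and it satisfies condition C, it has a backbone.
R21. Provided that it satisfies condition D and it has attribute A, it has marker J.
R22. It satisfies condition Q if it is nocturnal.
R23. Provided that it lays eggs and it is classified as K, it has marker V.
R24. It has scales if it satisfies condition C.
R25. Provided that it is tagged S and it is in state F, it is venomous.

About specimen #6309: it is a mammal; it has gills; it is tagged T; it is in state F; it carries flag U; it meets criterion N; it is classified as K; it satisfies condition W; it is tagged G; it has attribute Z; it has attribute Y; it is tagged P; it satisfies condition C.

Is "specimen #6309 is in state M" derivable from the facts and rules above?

Forward chaining from the given facts derives: is a bird, is aquatic, has a backbone, is an invertebrate, has scales, lays eggs, has marker E, has attribute L, is a reptile, is a predator, has attribute A, has marker V, is endangered, can fly.
The only rule concluding "it is in state M" is R4, which needs "it is migratory"; that is never established.

No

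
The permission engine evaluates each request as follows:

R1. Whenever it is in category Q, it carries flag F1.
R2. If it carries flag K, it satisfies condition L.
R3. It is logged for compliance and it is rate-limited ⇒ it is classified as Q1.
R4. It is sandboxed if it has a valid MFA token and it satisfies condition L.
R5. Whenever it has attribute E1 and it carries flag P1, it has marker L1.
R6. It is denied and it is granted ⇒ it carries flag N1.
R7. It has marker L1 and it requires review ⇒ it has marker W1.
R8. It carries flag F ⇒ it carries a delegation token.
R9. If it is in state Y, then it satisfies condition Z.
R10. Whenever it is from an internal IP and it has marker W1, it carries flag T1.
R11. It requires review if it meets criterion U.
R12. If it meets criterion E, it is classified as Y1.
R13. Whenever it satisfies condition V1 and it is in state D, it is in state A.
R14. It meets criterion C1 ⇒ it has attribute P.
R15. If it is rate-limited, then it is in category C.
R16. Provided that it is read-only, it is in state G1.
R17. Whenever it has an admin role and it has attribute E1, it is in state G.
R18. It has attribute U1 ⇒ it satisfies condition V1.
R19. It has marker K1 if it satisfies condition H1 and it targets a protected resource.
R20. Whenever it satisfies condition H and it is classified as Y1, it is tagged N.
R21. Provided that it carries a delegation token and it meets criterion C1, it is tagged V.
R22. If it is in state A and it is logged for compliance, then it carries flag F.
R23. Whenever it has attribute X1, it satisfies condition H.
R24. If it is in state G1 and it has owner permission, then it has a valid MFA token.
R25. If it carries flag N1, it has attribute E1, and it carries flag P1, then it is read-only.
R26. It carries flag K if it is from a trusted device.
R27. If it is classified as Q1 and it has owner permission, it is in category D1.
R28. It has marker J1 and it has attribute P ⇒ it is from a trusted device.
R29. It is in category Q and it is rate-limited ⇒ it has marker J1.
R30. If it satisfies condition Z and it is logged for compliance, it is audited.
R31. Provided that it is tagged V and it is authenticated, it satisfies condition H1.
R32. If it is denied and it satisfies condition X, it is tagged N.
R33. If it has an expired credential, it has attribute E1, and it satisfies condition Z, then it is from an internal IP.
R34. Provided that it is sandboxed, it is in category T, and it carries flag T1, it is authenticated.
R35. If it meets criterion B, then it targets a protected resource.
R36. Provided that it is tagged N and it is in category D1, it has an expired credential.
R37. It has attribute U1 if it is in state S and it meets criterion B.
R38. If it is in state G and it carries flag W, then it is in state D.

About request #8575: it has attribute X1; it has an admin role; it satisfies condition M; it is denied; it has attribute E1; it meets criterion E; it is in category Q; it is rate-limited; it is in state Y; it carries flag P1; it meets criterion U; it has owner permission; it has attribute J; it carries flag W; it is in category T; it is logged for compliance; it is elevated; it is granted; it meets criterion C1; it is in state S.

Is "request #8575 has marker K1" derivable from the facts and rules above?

No

Forward chaining from the given facts derives: carries flag F1, is classified as Q1, has marker L1, carries flag N1, satisfies condition Z, requires review, is classified as Y1, has attribute P, is in category C, is in state G, satisfies condition H, is read-only, is in category D1, has marker J1, is audited, is in state D, has marker W1, is in state G1, is tagged N, has a valid MFA token, is from a trusted device, has an expired credential, carries flag K, is from an internal IP, satisfies condition L, is sandboxed, carries flag T1, is authenticated.
The only rule concluding "it has marker K1" is R19, which needs "it satisfies condition H1"; that is never established.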